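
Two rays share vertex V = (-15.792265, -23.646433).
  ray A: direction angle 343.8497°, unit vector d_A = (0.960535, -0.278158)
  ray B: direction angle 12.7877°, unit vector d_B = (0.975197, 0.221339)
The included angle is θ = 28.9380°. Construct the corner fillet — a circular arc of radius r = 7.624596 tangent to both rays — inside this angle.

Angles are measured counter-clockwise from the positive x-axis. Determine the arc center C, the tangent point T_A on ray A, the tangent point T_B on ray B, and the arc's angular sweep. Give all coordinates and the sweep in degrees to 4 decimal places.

center=(14.7105,-24.5418) T_A=(12.5897,-31.8655) T_B=(13.0229,-17.1063) sweep=151.0620

bisector direction at 358.3187° = (0.999569,-0.029340)
center distance |VC| = r/sin(θ/2) = 7.624596/sin(14.4690°) = 30.515943
C = V + |VC|·bis = (14.7105,-24.5418)
T_A = V + ((C−V)·d_A)·d_A = V + 29.5481·d_A = (12.5897,-31.8655)
T_B = V + ((C−V)·d_B)·d_B = V + 29.5481·d_B = (13.0229,-17.1063)
sweep = 180° − θ = 151.0620°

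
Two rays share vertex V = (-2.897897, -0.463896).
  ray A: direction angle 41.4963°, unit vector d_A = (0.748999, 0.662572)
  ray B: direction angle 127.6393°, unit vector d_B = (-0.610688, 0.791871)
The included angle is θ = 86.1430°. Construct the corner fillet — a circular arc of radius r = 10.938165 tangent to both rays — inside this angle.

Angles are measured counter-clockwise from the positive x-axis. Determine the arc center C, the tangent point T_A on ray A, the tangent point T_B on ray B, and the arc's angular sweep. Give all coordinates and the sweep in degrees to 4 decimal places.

center=(-1.3816,15.4812) T_A=(5.8657,7.2885) T_B=(-10.0432,8.8013) sweep=93.8570

bisector direction at 84.5678° = (0.094668,0.995509)
center distance |VC| = r/sin(θ/2) = 10.938165/sin(43.0715°) = 16.016982
C = V + |VC|·bis = (-1.3816,15.4812)
T_A = V + ((C−V)·d_A)·d_A = V + 11.7004·d_A = (5.8657,7.2885)
T_B = V + ((C−V)·d_B)·d_B = V + 11.7004·d_B = (-10.0432,8.8013)
sweep = 180° − θ = 93.8570°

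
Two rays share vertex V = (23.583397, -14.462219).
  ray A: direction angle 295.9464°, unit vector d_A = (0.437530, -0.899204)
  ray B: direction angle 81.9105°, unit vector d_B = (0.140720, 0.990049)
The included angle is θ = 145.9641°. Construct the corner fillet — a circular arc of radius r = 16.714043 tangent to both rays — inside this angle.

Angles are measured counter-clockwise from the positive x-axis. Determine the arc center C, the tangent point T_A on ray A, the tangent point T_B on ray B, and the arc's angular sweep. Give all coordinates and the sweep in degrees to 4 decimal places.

center=(40.8510,-11.7494) T_A=(25.8217,-19.0623) T_B=(24.3033,-9.3974) sweep=34.0359

bisector direction at 8.9284° = (0.987883,0.155201)
center distance |VC| = r/sin(θ/2) = 16.714043/sin(72.9821°) = 17.479412
C = V + |VC|·bis = (40.8510,-11.7494)
T_A = V + ((C−V)·d_A)·d_A = V + 5.1157·d_A = (25.8217,-19.0623)
T_B = V + ((C−V)·d_B)·d_B = V + 5.1157·d_B = (24.3033,-9.3974)
sweep = 180° − θ = 34.0359°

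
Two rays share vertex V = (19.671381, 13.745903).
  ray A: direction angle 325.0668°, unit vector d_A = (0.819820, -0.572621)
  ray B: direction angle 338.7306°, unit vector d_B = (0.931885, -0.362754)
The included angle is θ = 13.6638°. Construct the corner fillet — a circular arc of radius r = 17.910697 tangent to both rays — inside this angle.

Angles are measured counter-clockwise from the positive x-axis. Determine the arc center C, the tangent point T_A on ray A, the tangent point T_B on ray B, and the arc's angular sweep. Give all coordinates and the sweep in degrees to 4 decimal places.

center=(152.4870,-57.1749) T_A=(142.2309,-71.8584) T_B=(158.9841,-40.4842) sweep=166.3362

bisector direction at 331.8987° = (0.882116,-0.471032)
center distance |VC| = r/sin(θ/2) = 17.910697/sin(6.8319°) = 150.564726
C = V + |VC|·bis = (152.4870,-57.1749)
T_A = V + ((C−V)·d_A)·d_A = V + 149.4956·d_A = (142.2309,-71.8584)
T_B = V + ((C−V)·d_B)·d_B = V + 149.4956·d_B = (158.9841,-40.4842)
sweep = 180° − θ = 166.3362°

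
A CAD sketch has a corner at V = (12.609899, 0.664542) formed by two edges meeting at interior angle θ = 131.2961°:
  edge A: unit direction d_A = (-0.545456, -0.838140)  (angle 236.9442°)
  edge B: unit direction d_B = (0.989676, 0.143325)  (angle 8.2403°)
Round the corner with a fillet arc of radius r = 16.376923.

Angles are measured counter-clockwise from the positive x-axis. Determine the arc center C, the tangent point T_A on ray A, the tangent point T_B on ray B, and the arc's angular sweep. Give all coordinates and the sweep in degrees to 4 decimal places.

center=(22.2929,-14.4809) T_A=(8.5668,-5.5480) T_B=(19.9457,1.7269) sweep=48.7039

bisector direction at 302.5922° = (0.538657,-0.842525)
center distance |VC| = r/sin(θ/2) = 16.376923/sin(65.6480°) = 17.976276
C = V + |VC|·bis = (22.2929,-14.4809)
T_A = V + ((C−V)·d_A)·d_A = V + 7.4123·d_A = (8.5668,-5.5480)
T_B = V + ((C−V)·d_B)·d_B = V + 7.4123·d_B = (19.9457,1.7269)
sweep = 180° − θ = 48.7039°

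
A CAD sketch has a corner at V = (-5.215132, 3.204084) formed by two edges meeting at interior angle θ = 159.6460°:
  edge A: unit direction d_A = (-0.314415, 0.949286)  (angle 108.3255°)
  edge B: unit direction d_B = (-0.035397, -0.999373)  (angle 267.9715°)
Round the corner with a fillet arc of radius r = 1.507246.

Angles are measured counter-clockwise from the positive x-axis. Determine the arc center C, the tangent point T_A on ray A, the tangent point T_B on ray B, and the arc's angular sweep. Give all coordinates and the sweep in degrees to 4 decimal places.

center=(-6.7310,2.9870) T_A=(-5.3002,3.4609) T_B=(-5.2247,2.9337) sweep=20.3540

bisector direction at 188.1485° = (-0.989904,-0.141739)
center distance |VC| = r/sin(θ/2) = 1.507246/sin(79.8230°) = 1.531339
C = V + |VC|·bis = (-6.7310,2.9870)
T_A = V + ((C−V)·d_A)·d_A = V + 0.2706·d_A = (-5.3002,3.4609)
T_B = V + ((C−V)·d_B)·d_B = V + 0.2706·d_B = (-5.2247,2.9337)
sweep = 180° − θ = 20.3540°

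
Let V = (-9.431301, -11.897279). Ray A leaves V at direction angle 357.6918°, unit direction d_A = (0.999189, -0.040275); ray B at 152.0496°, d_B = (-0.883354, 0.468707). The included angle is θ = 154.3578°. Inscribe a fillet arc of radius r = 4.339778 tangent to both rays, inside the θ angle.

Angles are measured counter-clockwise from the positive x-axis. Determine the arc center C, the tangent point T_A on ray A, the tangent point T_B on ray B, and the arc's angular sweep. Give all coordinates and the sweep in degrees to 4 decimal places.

center=(-8.2697,-7.6008) T_A=(-8.4444,-11.9371) T_B=(-10.3037,-11.4344) sweep=25.6422

bisector direction at 74.8707° = (0.260998,0.965339)
center distance |VC| = r/sin(θ/2) = 4.339778/sin(77.1789°) = 4.450745
C = V + |VC|·bis = (-8.2697,-7.6008)
T_A = V + ((C−V)·d_A)·d_A = V + 0.9877·d_A = (-8.4444,-11.9371)
T_B = V + ((C−V)·d_B)·d_B = V + 0.9877·d_B = (-10.3037,-11.4344)
sweep = 180° − θ = 25.6422°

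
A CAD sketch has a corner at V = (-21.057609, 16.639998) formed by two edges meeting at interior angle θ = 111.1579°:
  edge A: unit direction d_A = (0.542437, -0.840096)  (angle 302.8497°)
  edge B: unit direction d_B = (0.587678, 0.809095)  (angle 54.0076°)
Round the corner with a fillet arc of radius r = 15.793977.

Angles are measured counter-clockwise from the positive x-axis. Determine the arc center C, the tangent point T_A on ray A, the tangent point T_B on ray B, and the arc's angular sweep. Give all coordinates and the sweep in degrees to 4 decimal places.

bisector direction at 358.4286° = (0.999624,-0.027422)
center distance |VC| = r/sin(θ/2) = 15.793977/sin(55.5789°) = 19.146399
C = V + |VC|·bis = (-1.9184,16.1150)
T_A = V + ((C−V)·d_A)·d_A = V + 10.8229·d_A = (-15.1869,7.5477)
T_B = V + ((C−V)·d_B)·d_B = V + 10.8229·d_B = (-14.6972,25.3967)
sweep = 180° − θ = 68.8421°

center=(-1.9184,16.1150) T_A=(-15.1869,7.5477) T_B=(-14.6972,25.3967) sweep=68.8421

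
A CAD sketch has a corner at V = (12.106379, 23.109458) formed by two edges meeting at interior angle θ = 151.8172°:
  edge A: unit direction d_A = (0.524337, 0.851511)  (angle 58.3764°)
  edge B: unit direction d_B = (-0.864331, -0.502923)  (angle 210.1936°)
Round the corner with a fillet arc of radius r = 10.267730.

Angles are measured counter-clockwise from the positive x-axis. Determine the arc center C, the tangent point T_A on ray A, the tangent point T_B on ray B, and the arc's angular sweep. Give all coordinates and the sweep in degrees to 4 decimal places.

bisector direction at 134.2850° = (-0.698228,0.715876)
center distance |VC| = r/sin(θ/2) = 10.267730/sin(75.9086°) = 10.586286
C = V + |VC|·bis = (4.7147,30.6879)
T_A = V + ((C−V)·d_A)·d_A = V + 2.5774·d_A = (13.4578,25.3042)
T_B = V + ((C−V)·d_B)·d_B = V + 2.5774·d_B = (9.8786,21.8132)
sweep = 180° − θ = 28.1828°

center=(4.7147,30.6879) T_A=(13.4578,25.3042) T_B=(9.8786,21.8132) sweep=28.1828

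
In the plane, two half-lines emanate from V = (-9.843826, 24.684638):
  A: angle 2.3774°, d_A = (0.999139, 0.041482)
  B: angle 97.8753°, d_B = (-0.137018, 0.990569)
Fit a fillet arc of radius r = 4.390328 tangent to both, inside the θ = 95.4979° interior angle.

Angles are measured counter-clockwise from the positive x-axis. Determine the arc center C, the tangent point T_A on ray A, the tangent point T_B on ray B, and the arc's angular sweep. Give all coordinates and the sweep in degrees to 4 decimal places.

center=(-6.0413,29.2366) T_A=(-5.8592,24.8501) T_B=(-10.3903,28.6351) sweep=84.5021

bisector direction at 50.1264° = (0.641097,0.767460)
center distance |VC| = r/sin(θ/2) = 4.390328/sin(47.7490°) = 5.931226
C = V + |VC|·bis = (-6.0413,29.2366)
T_A = V + ((C−V)·d_A)·d_A = V + 3.9880·d_A = (-5.8592,24.8501)
T_B = V + ((C−V)·d_B)·d_B = V + 3.9880·d_B = (-10.3903,28.6351)
sweep = 180° − θ = 84.5021°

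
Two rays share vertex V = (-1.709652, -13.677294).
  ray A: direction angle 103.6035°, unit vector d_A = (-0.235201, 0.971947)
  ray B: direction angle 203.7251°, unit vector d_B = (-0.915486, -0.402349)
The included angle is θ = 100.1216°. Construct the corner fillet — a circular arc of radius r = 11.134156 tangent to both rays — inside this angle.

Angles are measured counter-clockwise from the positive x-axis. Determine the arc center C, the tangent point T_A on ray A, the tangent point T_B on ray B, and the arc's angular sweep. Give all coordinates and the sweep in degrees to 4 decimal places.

bisector direction at 153.6643° = (-0.896210,0.443630)
center distance |VC| = r/sin(θ/2) = 11.134156/sin(50.0608°) = 14.521686
C = V + |VC|·bis = (-14.7241,-7.2350)
T_A = V + ((C−V)·d_A)·d_A = V + 9.3226·d_A = (-3.9023,-4.6163)
T_B = V + ((C−V)·d_B)·d_B = V + 9.3226·d_B = (-10.2443,-17.4282)
sweep = 180° − θ = 79.8784°

center=(-14.7241,-7.2350) T_A=(-3.9023,-4.6163) T_B=(-10.2443,-17.4282) sweep=79.8784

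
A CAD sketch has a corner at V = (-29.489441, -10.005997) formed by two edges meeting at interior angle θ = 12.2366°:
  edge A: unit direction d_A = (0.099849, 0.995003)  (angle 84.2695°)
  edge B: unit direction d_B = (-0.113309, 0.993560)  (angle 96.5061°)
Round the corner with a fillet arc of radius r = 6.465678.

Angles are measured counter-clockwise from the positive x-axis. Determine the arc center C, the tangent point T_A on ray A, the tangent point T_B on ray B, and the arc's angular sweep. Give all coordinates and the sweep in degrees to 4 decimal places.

bisector direction at 90.3878° = (-0.006768,0.999977)
center distance |VC| = r/sin(θ/2) = 6.465678/sin(6.1183°) = 60.664081
C = V + |VC|·bis = (-29.9000,50.6567)
T_A = V + ((C−V)·d_A)·d_A = V + 60.3185·d_A = (-23.4667,50.0111)
T_B = V + ((C−V)·d_B)·d_B = V + 60.3185·d_B = (-36.3241,49.9241)
sweep = 180° − θ = 167.7634°

center=(-29.9000,50.6567) T_A=(-23.4667,50.0111) T_B=(-36.3241,49.9241) sweep=167.7634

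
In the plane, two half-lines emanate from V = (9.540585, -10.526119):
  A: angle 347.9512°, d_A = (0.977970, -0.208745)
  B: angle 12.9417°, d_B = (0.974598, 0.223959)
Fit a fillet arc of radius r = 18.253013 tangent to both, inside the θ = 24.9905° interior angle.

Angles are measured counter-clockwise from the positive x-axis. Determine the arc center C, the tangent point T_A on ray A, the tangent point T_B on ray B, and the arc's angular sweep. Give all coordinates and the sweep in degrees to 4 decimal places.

bisector direction at 0.4464° = (0.999970,0.007792)
center distance |VC| = r/sin(θ/2) = 18.253013/sin(12.4953°) = 84.364600
C = V + |VC|·bis = (93.9026,-9.8688)
T_A = V + ((C−V)·d_A)·d_A = V + 82.3663·d_A = (90.0924,-27.7197)
T_B = V + ((C−V)·d_B)·d_B = V + 82.3663·d_B = (89.8147,7.9206)
sweep = 180° − θ = 155.0095°

center=(93.9026,-9.8688) T_A=(90.0924,-27.7197) T_B=(89.8147,7.9206) sweep=155.0095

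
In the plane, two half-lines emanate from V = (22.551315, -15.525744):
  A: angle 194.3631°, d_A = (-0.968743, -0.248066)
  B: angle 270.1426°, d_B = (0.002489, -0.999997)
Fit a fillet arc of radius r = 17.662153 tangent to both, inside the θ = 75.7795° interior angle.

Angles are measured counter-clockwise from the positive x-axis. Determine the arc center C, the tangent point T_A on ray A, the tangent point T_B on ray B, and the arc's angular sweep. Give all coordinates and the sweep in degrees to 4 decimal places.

center=(4.9457,-38.2660) T_A=(0.5643,-21.1560) T_B=(22.6078,-38.2221) sweep=104.2205

bisector direction at 232.2529° = (-0.612178,-0.790720)
center distance |VC| = r/sin(θ/2) = 17.662153/sin(37.8897°) = 28.758976
C = V + |VC|·bis = (4.9457,-38.2660)
T_A = V + ((C−V)·d_A)·d_A = V + 22.6964·d_A = (0.5643,-21.1560)
T_B = V + ((C−V)·d_B)·d_B = V + 22.6964·d_B = (22.6078,-38.2221)
sweep = 180° − θ = 104.2205°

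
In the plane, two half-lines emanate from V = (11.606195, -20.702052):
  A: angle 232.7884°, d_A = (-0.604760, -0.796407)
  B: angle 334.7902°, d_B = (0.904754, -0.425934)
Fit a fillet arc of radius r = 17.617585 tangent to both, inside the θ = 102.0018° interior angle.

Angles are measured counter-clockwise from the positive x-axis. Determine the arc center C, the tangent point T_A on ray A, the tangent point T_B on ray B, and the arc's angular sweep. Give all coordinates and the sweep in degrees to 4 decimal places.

center=(17.0095,-42.7180) T_A=(2.9787,-32.0636) T_B=(24.5134,-26.7784) sweep=77.9982

bisector direction at 283.7893° = (0.238352,-0.971179)
center distance |VC| = r/sin(θ/2) = 17.617585/sin(51.0009°) = 22.669308
C = V + |VC|·bis = (17.0095,-42.7180)
T_A = V + ((C−V)·d_A)·d_A = V + 14.2660·d_A = (2.9787,-32.0636)
T_B = V + ((C−V)·d_B)·d_B = V + 14.2660·d_B = (24.5134,-26.7784)
sweep = 180° − θ = 77.9982°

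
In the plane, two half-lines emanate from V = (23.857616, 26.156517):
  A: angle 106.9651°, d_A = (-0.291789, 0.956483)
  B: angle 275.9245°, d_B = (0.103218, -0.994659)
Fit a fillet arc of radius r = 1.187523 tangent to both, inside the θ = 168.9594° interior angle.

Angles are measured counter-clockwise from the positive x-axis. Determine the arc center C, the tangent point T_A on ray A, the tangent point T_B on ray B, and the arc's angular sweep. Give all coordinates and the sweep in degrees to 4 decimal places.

bisector direction at 191.4448° = (-0.980116,-0.198424)
center distance |VC| = r/sin(θ/2) = 1.187523/sin(84.4797°) = 1.193056
C = V + |VC|·bis = (22.6883,25.9198)
T_A = V + ((C−V)·d_A)·d_A = V + 0.1148·d_A = (23.8241,26.2663)
T_B = V + ((C−V)·d_B)·d_B = V + 0.1148·d_B = (23.8695,26.0424)
sweep = 180° − θ = 11.0406°

center=(22.6883,25.9198) T_A=(23.8241,26.2663) T_B=(23.8695,26.0424) sweep=11.0406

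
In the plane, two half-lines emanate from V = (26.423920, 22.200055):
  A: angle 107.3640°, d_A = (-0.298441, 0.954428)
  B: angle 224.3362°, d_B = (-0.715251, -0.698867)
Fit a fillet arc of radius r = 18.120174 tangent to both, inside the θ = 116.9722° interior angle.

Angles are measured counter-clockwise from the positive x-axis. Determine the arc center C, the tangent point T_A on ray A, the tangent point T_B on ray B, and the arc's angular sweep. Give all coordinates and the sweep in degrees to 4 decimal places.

center=(5.8138,27.3960) T_A=(23.1082,32.8039) T_B=(18.4774,14.4356) sweep=63.0278

bisector direction at 165.8501° = (-0.969659,0.244460)
center distance |VC| = r/sin(θ/2) = 18.120174/sin(58.4861°) = 21.255002
C = V + |VC|·bis = (5.8138,27.3960)
T_A = V + ((C−V)·d_A)·d_A = V + 11.1101·d_A = (23.1082,32.8039)
T_B = V + ((C−V)·d_B)·d_B = V + 11.1101·d_B = (18.4774,14.4356)
sweep = 180° − θ = 63.0278°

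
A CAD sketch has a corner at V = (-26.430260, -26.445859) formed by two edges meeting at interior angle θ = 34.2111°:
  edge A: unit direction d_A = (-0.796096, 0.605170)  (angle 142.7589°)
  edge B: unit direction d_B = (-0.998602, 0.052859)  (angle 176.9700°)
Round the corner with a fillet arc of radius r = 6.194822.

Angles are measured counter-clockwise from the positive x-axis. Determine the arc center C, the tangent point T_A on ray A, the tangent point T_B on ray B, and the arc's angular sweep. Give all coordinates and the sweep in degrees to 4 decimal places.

bisector direction at 159.8645° = (-0.938881,0.344242)
center distance |VC| = r/sin(θ/2) = 6.194822/sin(17.1056°) = 21.061302
C = V + |VC|·bis = (-46.2043,-19.1957)
T_A = V + ((C−V)·d_A)·d_A = V + 20.1296·d_A = (-42.4554,-14.2640)
T_B = V + ((C−V)·d_B)·d_B = V + 20.1296·d_B = (-46.5318,-25.3818)
sweep = 180° − θ = 145.7889°

center=(-46.2043,-19.1957) T_A=(-42.4554,-14.2640) T_B=(-46.5318,-25.3818) sweep=145.7889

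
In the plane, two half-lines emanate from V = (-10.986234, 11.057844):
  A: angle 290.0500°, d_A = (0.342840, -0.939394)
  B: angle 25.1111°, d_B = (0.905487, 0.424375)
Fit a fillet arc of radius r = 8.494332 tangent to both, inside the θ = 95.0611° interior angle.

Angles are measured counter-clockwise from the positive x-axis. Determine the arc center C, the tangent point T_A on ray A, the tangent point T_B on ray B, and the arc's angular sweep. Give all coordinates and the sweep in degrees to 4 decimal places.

center=(-0.3410,6.6660) T_A=(-8.3206,3.7538) T_B=(-3.9458,14.3575) sweep=84.9389

bisector direction at 337.5806° = (0.924417,-0.381384)
center distance |VC| = r/sin(θ/2) = 8.494332/sin(47.5305°) = 11.515592
C = V + |VC|·bis = (-0.3410,6.6660)
T_A = V + ((C−V)·d_A)·d_A = V + 7.7753·d_A = (-8.3206,3.7538)
T_B = V + ((C−V)·d_B)·d_B = V + 7.7753·d_B = (-3.9458,14.3575)
sweep = 180° − θ = 84.9389°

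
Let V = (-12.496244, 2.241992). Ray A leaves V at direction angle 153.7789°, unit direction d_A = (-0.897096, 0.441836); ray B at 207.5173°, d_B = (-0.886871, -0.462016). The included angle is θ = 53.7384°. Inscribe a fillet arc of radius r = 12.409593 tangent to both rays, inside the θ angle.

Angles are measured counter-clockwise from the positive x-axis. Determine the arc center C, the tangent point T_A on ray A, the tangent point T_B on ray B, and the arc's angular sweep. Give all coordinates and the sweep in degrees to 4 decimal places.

bisector direction at 180.6481° = (-0.999936,-0.011311)
center distance |VC| = r/sin(θ/2) = 12.409593/sin(26.8692°) = 27.457570
C = V + |VC|·bis = (-39.9521,1.9314)
T_A = V + ((C−V)·d_A)·d_A = V + 24.4933·d_A = (-34.4690,13.0640)
T_B = V + ((C−V)·d_B)·d_B = V + 24.4933·d_B = (-34.2186,-9.0743)
sweep = 180° − θ = 126.2616°

center=(-39.9521,1.9314) T_A=(-34.4690,13.0640) T_B=(-34.2186,-9.0743) sweep=126.2616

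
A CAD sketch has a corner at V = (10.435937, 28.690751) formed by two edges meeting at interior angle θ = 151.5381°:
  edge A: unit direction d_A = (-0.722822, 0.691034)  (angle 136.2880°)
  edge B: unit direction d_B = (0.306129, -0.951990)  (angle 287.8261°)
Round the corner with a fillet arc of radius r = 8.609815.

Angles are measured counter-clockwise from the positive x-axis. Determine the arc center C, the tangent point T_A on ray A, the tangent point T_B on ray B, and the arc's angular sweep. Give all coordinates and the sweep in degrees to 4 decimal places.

center=(2.9079,23.9763) T_A=(8.8576,30.1997) T_B=(11.1044,26.6120) sweep=28.4619

bisector direction at 212.0570° = (-0.847520,-0.530763)
center distance |VC| = r/sin(θ/2) = 8.609815/sin(75.7690°) = 8.882392
C = V + |VC|·bis = (2.9079,23.9763)
T_A = V + ((C−V)·d_A)·d_A = V + 2.1836·d_A = (8.8576,30.1997)
T_B = V + ((C−V)·d_B)·d_B = V + 2.1836·d_B = (11.1044,26.6120)
sweep = 180° − θ = 28.4619°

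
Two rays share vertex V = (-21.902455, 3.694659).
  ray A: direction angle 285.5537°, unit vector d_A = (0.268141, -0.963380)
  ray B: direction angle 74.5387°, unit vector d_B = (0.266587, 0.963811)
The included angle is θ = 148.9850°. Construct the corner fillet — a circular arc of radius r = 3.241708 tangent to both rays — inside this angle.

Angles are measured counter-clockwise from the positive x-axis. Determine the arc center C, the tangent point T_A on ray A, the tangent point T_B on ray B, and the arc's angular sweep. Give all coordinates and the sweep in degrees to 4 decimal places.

center=(-18.5383,3.6974) T_A=(-21.6613,2.8281) T_B=(-21.6627,4.5616) sweep=31.0150

bisector direction at 0.0462° = (1.000000,0.000806)
center distance |VC| = r/sin(θ/2) = 3.241708/sin(74.4925°) = 3.364179
C = V + |VC|·bis = (-18.5383,3.6974)
T_A = V + ((C−V)·d_A)·d_A = V + 0.8995·d_A = (-21.6613,2.8281)
T_B = V + ((C−V)·d_B)·d_B = V + 0.8995·d_B = (-21.6627,4.5616)
sweep = 180° − θ = 31.0150°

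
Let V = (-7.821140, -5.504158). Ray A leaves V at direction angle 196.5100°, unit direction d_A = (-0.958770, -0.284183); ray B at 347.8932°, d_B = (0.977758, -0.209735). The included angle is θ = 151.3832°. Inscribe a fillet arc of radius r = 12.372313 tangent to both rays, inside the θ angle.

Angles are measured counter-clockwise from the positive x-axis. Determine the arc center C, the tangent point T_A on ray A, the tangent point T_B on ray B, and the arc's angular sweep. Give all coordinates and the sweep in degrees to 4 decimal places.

center=(-7.3306,-18.2631) T_A=(-10.8466,-6.4009) T_B=(-4.7357,-6.1660) sweep=28.6168

bisector direction at 272.2016° = (0.038416,-0.999262)
center distance |VC| = r/sin(θ/2) = 12.372313/sin(75.6916°) = 12.768395
C = V + |VC|·bis = (-7.3306,-18.2631)
T_A = V + ((C−V)·d_A)·d_A = V + 3.1556·d_A = (-10.8466,-6.4009)
T_B = V + ((C−V)·d_B)·d_B = V + 3.1556·d_B = (-4.7357,-6.1660)
sweep = 180° − θ = 28.6168°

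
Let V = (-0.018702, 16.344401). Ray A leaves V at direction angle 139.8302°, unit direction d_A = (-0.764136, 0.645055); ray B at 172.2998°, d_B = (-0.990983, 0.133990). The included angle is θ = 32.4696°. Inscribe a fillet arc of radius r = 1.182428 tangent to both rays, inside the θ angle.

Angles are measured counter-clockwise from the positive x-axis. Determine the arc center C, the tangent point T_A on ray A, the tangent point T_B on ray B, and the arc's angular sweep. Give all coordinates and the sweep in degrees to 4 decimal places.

center=(-3.8844,18.0603) T_A=(-3.1217,18.9638) T_B=(-4.0428,16.8885) sweep=147.5304

bisector direction at 156.0650° = (-0.914006,0.405700)
center distance |VC| = r/sin(θ/2) = 1.182428/sin(16.2348°) = 4.229387
C = V + |VC|·bis = (-3.8844,18.0603)
T_A = V + ((C−V)·d_A)·d_A = V + 4.0607·d_A = (-3.1217,18.9638)
T_B = V + ((C−V)·d_B)·d_B = V + 4.0607·d_B = (-4.0428,16.8885)
sweep = 180° − θ = 147.5304°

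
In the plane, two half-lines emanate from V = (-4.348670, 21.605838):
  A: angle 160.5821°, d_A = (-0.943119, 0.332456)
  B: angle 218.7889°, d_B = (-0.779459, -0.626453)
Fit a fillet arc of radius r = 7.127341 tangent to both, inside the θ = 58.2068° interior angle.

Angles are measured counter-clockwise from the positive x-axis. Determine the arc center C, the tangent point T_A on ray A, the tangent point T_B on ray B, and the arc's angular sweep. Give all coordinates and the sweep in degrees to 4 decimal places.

bisector direction at 189.6855° = (-0.985746,-0.168240)
center distance |VC| = r/sin(θ/2) = 7.127341/sin(29.1034°) = 14.653635
C = V + |VC|·bis = (-18.7934,19.1405)
T_A = V + ((C−V)·d_A)·d_A = V + 12.8035·d_A = (-16.4239,25.8624)
T_B = V + ((C−V)·d_B)·d_B = V + 12.8035·d_B = (-14.3285,13.5850)
sweep = 180° − θ = 121.7932°

center=(-18.7934,19.1405) T_A=(-16.4239,25.8624) T_B=(-14.3285,13.5850) sweep=121.7932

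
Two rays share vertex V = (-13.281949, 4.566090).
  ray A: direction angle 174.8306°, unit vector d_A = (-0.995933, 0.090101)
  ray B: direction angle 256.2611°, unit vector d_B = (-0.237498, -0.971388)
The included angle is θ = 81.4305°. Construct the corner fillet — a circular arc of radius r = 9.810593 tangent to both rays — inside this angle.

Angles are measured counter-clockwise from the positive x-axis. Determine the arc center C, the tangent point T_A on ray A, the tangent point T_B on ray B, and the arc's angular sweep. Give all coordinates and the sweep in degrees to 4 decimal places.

bisector direction at 215.5459° = (-0.813651,-0.581354)
center distance |VC| = r/sin(θ/2) = 9.810593/sin(40.7152°) = 15.039998
C = V + |VC|·bis = (-25.5193,-4.1775)
T_A = V + ((C−V)·d_A)·d_A = V + 11.3997·d_A = (-24.6353,5.5932)
T_B = V + ((C−V)·d_B)·d_B = V + 11.3997·d_B = (-15.9894,-6.5075)
sweep = 180° − θ = 98.5695°

center=(-25.5193,-4.1775) T_A=(-24.6353,5.5932) T_B=(-15.9894,-6.5075) sweep=98.5695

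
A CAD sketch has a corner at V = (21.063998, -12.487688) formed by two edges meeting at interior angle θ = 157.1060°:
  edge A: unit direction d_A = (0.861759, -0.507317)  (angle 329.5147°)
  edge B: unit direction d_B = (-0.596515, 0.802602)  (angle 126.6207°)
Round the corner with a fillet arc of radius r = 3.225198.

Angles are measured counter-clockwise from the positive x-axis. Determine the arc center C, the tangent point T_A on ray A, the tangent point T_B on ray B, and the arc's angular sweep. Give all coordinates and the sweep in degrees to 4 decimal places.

center=(23.2630,-10.0397) T_A=(21.6268,-12.8190) T_B=(20.6744,-11.9635) sweep=22.8940

bisector direction at 48.0677° = (0.668252,0.743935)
center distance |VC| = r/sin(θ/2) = 3.225198/sin(78.5530°) = 3.290653
C = V + |VC|·bis = (23.2630,-10.0397)
T_A = V + ((C−V)·d_A)·d_A = V + 0.6531·d_A = (21.6268,-12.8190)
T_B = V + ((C−V)·d_B)·d_B = V + 0.6531·d_B = (20.6744,-11.9635)
sweep = 180° − θ = 22.8940°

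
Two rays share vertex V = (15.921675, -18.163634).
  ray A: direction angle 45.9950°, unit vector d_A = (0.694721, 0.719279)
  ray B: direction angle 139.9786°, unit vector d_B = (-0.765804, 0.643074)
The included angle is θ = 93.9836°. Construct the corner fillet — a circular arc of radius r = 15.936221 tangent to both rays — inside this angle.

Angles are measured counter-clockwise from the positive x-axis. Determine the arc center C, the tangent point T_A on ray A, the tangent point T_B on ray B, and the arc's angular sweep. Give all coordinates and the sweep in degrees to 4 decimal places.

bisector direction at 92.9868° = (-0.052106,0.998642)
center distance |VC| = r/sin(θ/2) = 15.936221/sin(46.9918°) = 21.792941
C = V + |VC|·bis = (14.7861,3.5997)
T_A = V + ((C−V)·d_A)·d_A = V + 14.8650·d_A = (26.2487,-7.4715)
T_B = V + ((C−V)·d_B)·d_B = V + 14.8650·d_B = (4.5380,-8.6043)
sweep = 180° − θ = 86.0164°

center=(14.7861,3.5997) T_A=(26.2487,-7.4715) T_B=(4.5380,-8.6043) sweep=86.0164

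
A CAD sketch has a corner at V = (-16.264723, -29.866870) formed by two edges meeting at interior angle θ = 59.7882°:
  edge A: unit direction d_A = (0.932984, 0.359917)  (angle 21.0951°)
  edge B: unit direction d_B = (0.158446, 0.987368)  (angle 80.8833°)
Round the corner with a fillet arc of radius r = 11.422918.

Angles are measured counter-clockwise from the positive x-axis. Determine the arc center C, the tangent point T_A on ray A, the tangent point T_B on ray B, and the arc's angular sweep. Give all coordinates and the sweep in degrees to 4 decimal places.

bisector direction at 50.9892° = (0.629467,0.777027)
center distance |VC| = r/sin(θ/2) = 11.422918/sin(29.8941°) = 22.919248
C = V + |VC|·bis = (-1.8378,-12.0580)
T_A = V + ((C−V)·d_A)·d_A = V + 19.8698·d_A = (2.2735,-22.7154)
T_B = V + ((C−V)·d_B)·d_B = V + 19.8698·d_B = (-13.1164,-10.2481)
sweep = 180° − θ = 120.2118°

center=(-1.8378,-12.0580) T_A=(2.2735,-22.7154) T_B=(-13.1164,-10.2481) sweep=120.2118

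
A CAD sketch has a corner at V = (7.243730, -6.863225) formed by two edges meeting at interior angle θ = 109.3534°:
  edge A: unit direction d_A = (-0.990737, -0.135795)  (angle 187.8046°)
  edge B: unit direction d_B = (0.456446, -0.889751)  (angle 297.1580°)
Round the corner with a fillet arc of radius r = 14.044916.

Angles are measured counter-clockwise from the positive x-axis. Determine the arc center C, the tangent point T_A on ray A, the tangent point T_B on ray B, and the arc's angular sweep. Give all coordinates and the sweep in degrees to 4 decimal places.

center=(-0.7098,-22.1296) T_A=(-2.6170,-8.2148) T_B=(11.7867,-15.7189) sweep=70.6466

bisector direction at 242.4813° = (-0.462038,-0.886860)
center distance |VC| = r/sin(θ/2) = 14.044916/sin(54.6767°) = 17.213963
C = V + |VC|·bis = (-0.7098,-22.1296)
T_A = V + ((C−V)·d_A)·d_A = V + 9.9529·d_A = (-2.6170,-8.2148)
T_B = V + ((C−V)·d_B)·d_B = V + 9.9529·d_B = (11.7867,-15.7189)
sweep = 180° − θ = 70.6466°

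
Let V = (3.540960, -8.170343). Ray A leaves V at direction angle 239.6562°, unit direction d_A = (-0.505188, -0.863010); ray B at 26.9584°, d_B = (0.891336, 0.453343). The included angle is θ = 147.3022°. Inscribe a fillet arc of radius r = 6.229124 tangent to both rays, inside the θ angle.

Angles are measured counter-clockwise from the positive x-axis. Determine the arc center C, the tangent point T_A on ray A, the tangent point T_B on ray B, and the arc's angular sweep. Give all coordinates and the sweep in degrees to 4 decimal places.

center=(7.9936,-12.8942) T_A=(2.6178,-9.7473) T_B=(5.1697,-7.3420) sweep=32.6978

bisector direction at 313.3073° = (0.685911,-0.727685)
center distance |VC| = r/sin(θ/2) = 6.229124/sin(73.6511°) = 6.491610
C = V + |VC|·bis = (7.9936,-12.8942)
T_A = V + ((C−V)·d_A)·d_A = V + 1.8273·d_A = (2.6178,-9.7473)
T_B = V + ((C−V)·d_B)·d_B = V + 1.8273·d_B = (5.1697,-7.3420)
sweep = 180° − θ = 32.6978°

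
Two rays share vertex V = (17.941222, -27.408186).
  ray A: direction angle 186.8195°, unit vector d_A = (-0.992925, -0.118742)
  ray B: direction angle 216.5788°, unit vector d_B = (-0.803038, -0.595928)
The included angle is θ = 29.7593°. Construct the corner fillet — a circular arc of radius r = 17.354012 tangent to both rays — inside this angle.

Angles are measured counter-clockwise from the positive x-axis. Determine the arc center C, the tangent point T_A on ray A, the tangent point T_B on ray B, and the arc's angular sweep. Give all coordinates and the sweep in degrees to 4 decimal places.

bisector direction at 201.6992° = (-0.929138,-0.369733)
center distance |VC| = r/sin(θ/2) = 17.354012/sin(14.8796°) = 67.580680
C = V + |VC|·bis = (-44.8506,-52.3950)
T_A = V + ((C−V)·d_A)·d_A = V + 65.3145·d_A = (-46.9112,-35.1638)
T_B = V + ((C−V)·d_B)·d_B = V + 65.3145·d_B = (-34.5088,-66.3309)
sweep = 180° − θ = 150.2407°

center=(-44.8506,-52.3950) T_A=(-46.9112,-35.1638) T_B=(-34.5088,-66.3309) sweep=150.2407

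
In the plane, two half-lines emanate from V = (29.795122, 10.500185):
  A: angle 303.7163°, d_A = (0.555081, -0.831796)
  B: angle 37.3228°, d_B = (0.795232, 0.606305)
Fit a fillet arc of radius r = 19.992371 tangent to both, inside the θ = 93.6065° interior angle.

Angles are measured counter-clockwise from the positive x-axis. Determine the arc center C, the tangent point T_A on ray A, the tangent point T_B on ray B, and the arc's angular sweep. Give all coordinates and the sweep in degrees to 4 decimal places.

center=(56.8447,5.9831) T_A=(40.2151,-5.1143) T_B=(44.7232,21.8817) sweep=86.3935

bisector direction at 350.5196° = (0.986342,-0.164711)
center distance |VC| = r/sin(θ/2) = 19.992371/sin(46.8032°) = 27.424097
C = V + |VC|·bis = (56.8447,5.9831)
T_A = V + ((C−V)·d_A)·d_A = V + 18.7720·d_A = (40.2151,-5.1143)
T_B = V + ((C−V)·d_B)·d_B = V + 18.7720·d_B = (44.7232,21.8817)
sweep = 180° − θ = 86.3935°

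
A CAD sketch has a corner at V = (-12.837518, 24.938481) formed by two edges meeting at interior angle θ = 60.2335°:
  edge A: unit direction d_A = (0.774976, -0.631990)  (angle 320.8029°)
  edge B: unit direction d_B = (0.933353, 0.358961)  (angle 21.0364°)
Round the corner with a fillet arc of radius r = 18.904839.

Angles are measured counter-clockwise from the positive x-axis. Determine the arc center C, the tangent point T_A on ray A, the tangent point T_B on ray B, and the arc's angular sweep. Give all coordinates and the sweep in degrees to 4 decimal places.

center=(24.3671,18.9924) T_A=(12.4194,4.3415) T_B=(17.5810,36.6372) sweep=119.7665

bisector direction at 350.9196° = (0.987468,-0.157819)
center distance |VC| = r/sin(θ/2) = 18.904839/sin(30.1167°) = 37.676782
C = V + |VC|·bis = (24.3671,18.9924)
T_A = V + ((C−V)·d_A)·d_A = V + 32.5906·d_A = (12.4194,4.3415)
T_B = V + ((C−V)·d_B)·d_B = V + 32.5906·d_B = (17.5810,36.6372)
sweep = 180° − θ = 119.7665°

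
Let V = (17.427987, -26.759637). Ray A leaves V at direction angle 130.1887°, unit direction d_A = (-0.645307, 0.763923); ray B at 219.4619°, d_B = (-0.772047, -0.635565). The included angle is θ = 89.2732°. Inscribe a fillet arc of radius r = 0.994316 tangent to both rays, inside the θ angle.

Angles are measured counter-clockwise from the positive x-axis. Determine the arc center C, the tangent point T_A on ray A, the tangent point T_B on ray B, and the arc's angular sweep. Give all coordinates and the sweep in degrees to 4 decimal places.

center=(16.0186,-26.6320) T_A=(16.7782,-25.9904) T_B=(16.6505,-27.3997) sweep=90.7268

bisector direction at 174.8253° = (-0.995924,0.090193)
center distance |VC| = r/sin(θ/2) = 0.994316/sin(44.6366°) = 1.415179
C = V + |VC|·bis = (16.0186,-26.6320)
T_A = V + ((C−V)·d_A)·d_A = V + 1.0070·d_A = (16.7782,-25.9904)
T_B = V + ((C−V)·d_B)·d_B = V + 1.0070·d_B = (16.6505,-27.3997)
sweep = 180° − θ = 90.7268°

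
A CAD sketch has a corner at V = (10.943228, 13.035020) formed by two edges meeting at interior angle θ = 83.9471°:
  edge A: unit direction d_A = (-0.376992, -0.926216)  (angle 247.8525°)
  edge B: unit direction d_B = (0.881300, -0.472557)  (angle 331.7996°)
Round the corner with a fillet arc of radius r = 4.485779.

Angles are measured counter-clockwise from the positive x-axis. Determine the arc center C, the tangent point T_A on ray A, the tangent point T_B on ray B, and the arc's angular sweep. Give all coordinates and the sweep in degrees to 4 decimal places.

bisector direction at 289.8261° = (0.339166,-0.940727)
center distance |VC| = r/sin(θ/2) = 4.485779/sin(41.9736°) = 6.707331
C = V + |VC|·bis = (13.2181,6.7253)
T_A = V + ((C−V)·d_A)·d_A = V + 4.9866·d_A = (9.0633,8.4164)
T_B = V + ((C−V)·d_B)·d_B = V + 4.9866·d_B = (15.3379,10.6786)
sweep = 180° − θ = 96.0529°

center=(13.2181,6.7253) T_A=(9.0633,8.4164) T_B=(15.3379,10.6786) sweep=96.0529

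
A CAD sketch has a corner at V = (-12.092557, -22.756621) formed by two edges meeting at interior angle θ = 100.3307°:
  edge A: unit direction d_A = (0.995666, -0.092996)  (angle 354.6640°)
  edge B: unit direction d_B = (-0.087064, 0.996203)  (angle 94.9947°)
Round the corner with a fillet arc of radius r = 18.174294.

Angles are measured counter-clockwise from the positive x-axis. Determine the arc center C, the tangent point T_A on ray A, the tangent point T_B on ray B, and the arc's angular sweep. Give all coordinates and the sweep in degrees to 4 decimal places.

bisector direction at 44.8294° = (0.709210,0.704998)
center distance |VC| = r/sin(θ/2) = 18.174294/sin(50.1653°) = 23.667642
C = V + |VC|·bis = (4.6928,-6.0710)
T_A = V + ((C−V)·d_A)·d_A = V + 15.1609·d_A = (3.0026,-24.1665)
T_B = V + ((C−V)·d_B)·d_B = V + 15.1609·d_B = (-13.4125,-7.6533)
sweep = 180° − θ = 79.6693°

center=(4.6928,-6.0710) T_A=(3.0026,-24.1665) T_B=(-13.4125,-7.6533) sweep=79.6693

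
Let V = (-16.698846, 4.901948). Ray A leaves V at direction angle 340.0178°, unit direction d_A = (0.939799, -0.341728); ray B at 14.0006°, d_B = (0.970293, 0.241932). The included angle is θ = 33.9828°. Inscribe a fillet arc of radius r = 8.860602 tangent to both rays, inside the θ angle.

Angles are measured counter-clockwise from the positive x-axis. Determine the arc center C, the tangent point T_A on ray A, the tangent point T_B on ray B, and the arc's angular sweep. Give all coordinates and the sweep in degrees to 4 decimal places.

bisector direction at 357.0092° = (0.998638,-0.052176)
center distance |VC| = r/sin(θ/2) = 8.860602/sin(16.9914°) = 30.320835
C = V + |VC|·bis = (13.5807,3.3199)
T_A = V + ((C−V)·d_A)·d_A = V + 28.9973·d_A = (10.5528,-5.0072)
T_B = V + ((C−V)·d_B)·d_B = V + 28.9973·d_B = (11.4370,11.9173)
sweep = 180° − θ = 146.0172°

center=(13.5807,3.3199) T_A=(10.5528,-5.0072) T_B=(11.4370,11.9173) sweep=146.0172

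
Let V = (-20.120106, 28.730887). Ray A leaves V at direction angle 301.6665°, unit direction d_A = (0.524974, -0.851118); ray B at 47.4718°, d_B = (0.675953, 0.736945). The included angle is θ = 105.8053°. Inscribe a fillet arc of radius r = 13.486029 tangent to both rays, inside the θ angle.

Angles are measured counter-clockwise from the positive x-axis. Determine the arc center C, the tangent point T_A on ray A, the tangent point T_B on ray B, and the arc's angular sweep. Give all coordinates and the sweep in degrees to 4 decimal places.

bisector direction at 354.5691° = (0.995511,-0.094644)
center distance |VC| = r/sin(θ/2) = 13.486029/sin(52.9027°) = 16.908010
C = V + |VC|·bis = (-3.2880,27.1306)
T_A = V + ((C−V)·d_A)·d_A = V + 10.1984·d_A = (-14.7662,20.0508)
T_B = V + ((C−V)·d_B)·d_B = V + 10.1984·d_B = (-13.2265,36.2466)
sweep = 180° − θ = 74.1947°

center=(-3.2880,27.1306) T_A=(-14.7662,20.0508) T_B=(-13.2265,36.2466) sweep=74.1947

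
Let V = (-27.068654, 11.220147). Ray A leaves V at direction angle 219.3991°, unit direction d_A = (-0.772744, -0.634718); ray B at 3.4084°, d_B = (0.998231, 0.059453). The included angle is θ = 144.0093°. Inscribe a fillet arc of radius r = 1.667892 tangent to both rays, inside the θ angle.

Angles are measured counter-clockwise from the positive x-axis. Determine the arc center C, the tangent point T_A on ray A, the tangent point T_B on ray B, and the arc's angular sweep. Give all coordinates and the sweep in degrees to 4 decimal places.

bisector direction at 291.4038° = (0.364938,-0.931032)
center distance |VC| = r/sin(θ/2) = 1.667892/sin(72.0046°) = 1.753679
C = V + |VC|·bis = (-26.4287,9.5874)
T_A = V + ((C−V)·d_A)·d_A = V + 0.5418·d_A = (-27.4873,10.8763)
T_B = V + ((C−V)·d_B)·d_B = V + 0.5418·d_B = (-26.5278,11.2524)
sweep = 180° − θ = 35.9907°

center=(-26.4287,9.5874) T_A=(-27.4873,10.8763) T_B=(-26.5278,11.2524) sweep=35.9907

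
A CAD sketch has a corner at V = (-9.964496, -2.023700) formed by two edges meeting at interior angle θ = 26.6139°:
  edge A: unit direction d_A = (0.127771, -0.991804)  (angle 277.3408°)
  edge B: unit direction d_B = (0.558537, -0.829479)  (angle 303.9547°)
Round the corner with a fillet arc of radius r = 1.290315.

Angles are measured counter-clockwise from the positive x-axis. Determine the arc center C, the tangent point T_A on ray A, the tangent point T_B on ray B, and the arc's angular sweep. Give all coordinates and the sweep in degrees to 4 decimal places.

bisector direction at 290.6477° = (0.352622,-0.935766)
center distance |VC| = r/sin(θ/2) = 1.290315/sin(13.3070°) = 5.605976
C = V + |VC|·bis = (-7.9877,-7.2696)
T_A = V + ((C−V)·d_A)·d_A = V + 5.4555·d_A = (-9.2674,-7.4344)
T_B = V + ((C−V)·d_B)·d_B = V + 5.4555·d_B = (-6.9174,-6.5489)
sweep = 180° − θ = 153.3861°

center=(-7.9877,-7.2696) T_A=(-9.2674,-7.4344) T_B=(-6.9174,-6.5489) sweep=153.3861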